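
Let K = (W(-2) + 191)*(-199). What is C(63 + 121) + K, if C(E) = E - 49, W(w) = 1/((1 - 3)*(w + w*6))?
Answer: -1060671/28 ≈ -37881.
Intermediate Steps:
W(w) = -1/(14*w) (W(w) = 1/(-2*(w + 6*w)) = 1/(-14*w) = -1/(14*w))
K = -1064451/28 (K = (-1/14/(-2) + 191)*(-199) = (-1/14*(-½) + 191)*(-199) = (1/28 + 191)*(-199) = (5349/28)*(-199) = -1064451/28 ≈ -38016.)
C(E) = -49 + E
C(63 + 121) + K = (-49 + (63 + 121)) - 1064451/28 = (-49 + 184) - 1064451/28 = 135 - 1064451/28 = -1060671/28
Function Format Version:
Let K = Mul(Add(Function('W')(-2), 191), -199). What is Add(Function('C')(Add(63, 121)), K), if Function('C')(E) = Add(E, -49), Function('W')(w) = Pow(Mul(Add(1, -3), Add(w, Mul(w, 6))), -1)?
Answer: Rational(-1060671, 28) ≈ -37881.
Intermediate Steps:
Function('W')(w) = Mul(Rational(-1, 14), Pow(w, -1)) (Function('W')(w) = Pow(Mul(-2, Add(w, Mul(6, w))), -1) = Pow(Mul(-2, Mul(7, w)), -1) = Pow(Mul(-14, w), -1) = Mul(Rational(-1, 14), Pow(w, -1)))
K = Rational(-1064451, 28) (K = Mul(Add(Mul(Rational(-1, 14), Pow(-2, -1)), 191), -199) = Mul(Add(Mul(Rational(-1, 14), Rational(-1, 2)), 191), -199) = Mul(Add(Rational(1, 28), 191), -199) = Mul(Rational(5349, 28), -199) = Rational(-1064451, 28) ≈ -38016.)
Function('C')(E) = Add(-49, E)
Add(Function('C')(Add(63, 121)), K) = Add(Add(-49, Add(63, 121)), Rational(-1064451, 28)) = Add(Add(-49, 184), Rational(-1064451, 28)) = Add(135, Rational(-1064451, 28)) = Rational(-1060671, 28)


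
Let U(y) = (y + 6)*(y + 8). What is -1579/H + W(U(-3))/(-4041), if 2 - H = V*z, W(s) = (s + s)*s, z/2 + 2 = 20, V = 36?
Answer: 644271/581006 ≈ 1.1089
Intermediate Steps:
z = 36 (z = -4 + 2*20 = -4 + 40 = 36)
U(y) = (6 + y)*(8 + y)
W(s) = 2*s² (W(s) = (2*s)*s = 2*s²)
H = -1294 (H = 2 - 36*36 = 2 - 1*1296 = 2 - 1296 = -1294)
-1579/H + W(U(-3))/(-4041) = -1579/(-1294) + (2*(48 + (-3)² + 14*(-3))²)/(-4041) = -1579*(-1/1294) + (2*(48 + 9 - 42)²)*(-1/4041) = 1579/1294 + (2*15²)*(-1/4041) = 1579/1294 + (2*225)*(-1/4041) = 1579/1294 + 450*(-1/4041) = 1579/1294 - 50/449 = 644271/581006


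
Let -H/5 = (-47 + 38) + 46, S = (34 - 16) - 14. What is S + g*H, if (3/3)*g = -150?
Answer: 27754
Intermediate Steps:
S = 4 (S = 18 - 14 = 4)
H = -185 (H = -5*((-47 + 38) + 46) = -5*(-9 + 46) = -5*37 = -185)
g = -150
S + g*H = 4 - 150*(-185) = 4 + 27750 = 27754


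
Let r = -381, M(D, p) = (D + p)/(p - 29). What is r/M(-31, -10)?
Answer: -14859/41 ≈ -362.41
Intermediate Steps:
M(D, p) = (D + p)/(-29 + p)
r/M(-31, -10) = -381*(-29 - 10)/(-31 - 10) = -381/(-41/(-39)) = -381/((-1/39*(-41))) = -381/41/39 = -381*39/41 = -14859/41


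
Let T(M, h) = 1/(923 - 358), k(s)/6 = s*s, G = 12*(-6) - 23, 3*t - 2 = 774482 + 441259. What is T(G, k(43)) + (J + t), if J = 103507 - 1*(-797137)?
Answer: 2213486378/1695 ≈ 1.3059e+6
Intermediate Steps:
t = 1215743/3 (t = 2/3 + (774482 + 441259)/3 = 2/3 + (1/3)*1215741 = 2/3 + 405247 = 1215743/3 ≈ 4.0525e+5)
G = -95 (G = -72 - 23 = -95)
k(s) = 6*s**2 (k(s) = 6*(s*s) = 6*s**2)
J = 900644 (J = 103507 + 797137 = 900644)
T(M, h) = 1/565
T(G, k(43)) + (J + t) = 1/565 + (900644 + 1215743/3) = 1/565 + 3917675/3 = 2213486378/1695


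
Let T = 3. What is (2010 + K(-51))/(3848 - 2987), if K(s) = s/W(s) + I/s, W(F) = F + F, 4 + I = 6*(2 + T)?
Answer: 205019/87822 ≈ 2.3345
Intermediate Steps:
I = 26 (I = -4 + 6*(2 + 3) = -4 + 6*5 = -4 + 30 = 26)
W(F) = 2*F
K(s) = ½ + 26/s (K(s) = s/((2*s)) + 26/s = s*(1/(2*s)) + 26/s = ½ + 26/s)
(2010 + K(-51))/(3848 - 2987) = (2010 + (½)*(52 - 51)/(-51))/(3848 - 2987) = (2010 + (½)*(-1/51)*1)/861 = (2010 - 1/102)*(1/861) = (205019/102)*(1/861) = 205019/87822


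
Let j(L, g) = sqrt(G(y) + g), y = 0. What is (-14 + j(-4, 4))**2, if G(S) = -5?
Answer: (14 - I)**2 ≈ 195.0 - 28.0*I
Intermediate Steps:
j(L, g) = sqrt(-5 + g)
(-14 + j(-4, 4))**2 = (-14 + sqrt(-5 + 4))**2 = (-14 + sqrt(-1))**2 = (-14 + I)**2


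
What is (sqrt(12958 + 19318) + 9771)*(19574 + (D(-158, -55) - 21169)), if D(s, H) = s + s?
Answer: -18672381 - 3822*sqrt(8069) ≈ -1.9016e+7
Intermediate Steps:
D(s, H) = 2*s
(sqrt(12958 + 19318) + 9771)*(19574 + (D(-158, -55) - 21169)) = (sqrt(12958 + 19318) + 9771)*(19574 + (2*(-158) - 21169)) = (sqrt(32276) + 9771)*(19574 + (-316 - 21169)) = (2*sqrt(8069) + 9771)*(19574 - 21485) = (9771 + 2*sqrt(8069))*(-1911) = -18672381 - 3822*sqrt(8069)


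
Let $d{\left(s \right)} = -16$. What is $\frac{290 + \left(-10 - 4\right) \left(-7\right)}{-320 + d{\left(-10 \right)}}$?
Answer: $- \frac{97}{84} \approx -1.1548$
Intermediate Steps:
$\frac{290 + \left(-10 - 4\right) \left(-7\right)}{-320 + d{\left(-10 \right)}} = \frac{290 + \left(-10 - 4\right) \left(-7\right)}{-320 - 16} = \frac{290 - -98}{-336} = \left(290 + 98\right) \left(- \frac{1}{336}\right) = 388 \left(- \frac{1}{336}\right) = - \frac{97}{84}$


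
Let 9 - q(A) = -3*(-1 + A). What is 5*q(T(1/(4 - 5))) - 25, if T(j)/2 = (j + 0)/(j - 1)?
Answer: 20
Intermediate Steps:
T(j) = 2*j/(-1 + j) (T(j) = 2*((j + 0)/(j - 1)) = 2*(j/(-1 + j)) = 2*j/(-1 + j))
q(A) = 6 + 3*A (q(A) = 9 - (-3)*(-1 + A) = 9 - (3 - 3*A) = 9 + (-3 + 3*A) = 6 + 3*A)
5*q(T(1/(4 - 5))) - 25 = 5*(6 + 3*(2/((4 - 5)*(-1 + 1/(4 - 5))))) - 25 = 5*(6 + 3*(2/(-1*(-1 + 1/(-1))))) - 25 = 5*(6 + 3*(2*(-1)/(-1 - 1))) - 25 = 5*(6 + 3*(2*(-1)/(-2))) - 25 = 5*(6 + 3*(2*(-1)*(-1/2))) - 25 = 5*(6 + 3*1) - 25 = 5*(6 + 3) - 25 = 5*9 - 25 = 45 - 25 = 20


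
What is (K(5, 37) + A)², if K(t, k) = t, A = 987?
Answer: 984064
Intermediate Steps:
(K(5, 37) + A)² = (5 + 987)² = 992² = 984064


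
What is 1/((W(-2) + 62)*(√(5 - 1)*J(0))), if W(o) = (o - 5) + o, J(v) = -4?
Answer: -1/424 ≈ -0.0023585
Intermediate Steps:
W(o) = -5 + 2*o (W(o) = (-5 + o) + o = -5 + 2*o)
1/((W(-2) + 62)*(√(5 - 1)*J(0))) = 1/(((-5 + 2*(-2)) + 62)*(√(5 - 1)*(-4))) = 1/(((-5 - 4) + 62)*(√4*(-4))) = 1/((-9 + 62)*(2*(-4))) = 1/(53*(-8)) = 1/(-424) = -1/424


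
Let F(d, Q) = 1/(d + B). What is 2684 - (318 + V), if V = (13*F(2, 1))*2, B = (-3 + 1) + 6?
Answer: 7085/3 ≈ 2361.7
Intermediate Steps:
B = 4 (B = -2 + 6 = 4)
F(d, Q) = 1/(4 + d) (F(d, Q) = 1/(d + 4) = 1/(4 + d))
V = 13/3 (V = (13/(4 + 2))*2 = (13/6)*2 = 13/3 ≈ 4.3333)
2684 - (318 + V) = 2684 - (318 + 13/3) = 2684 - 1*967/3 = 2684 - 967/3 = 7085/3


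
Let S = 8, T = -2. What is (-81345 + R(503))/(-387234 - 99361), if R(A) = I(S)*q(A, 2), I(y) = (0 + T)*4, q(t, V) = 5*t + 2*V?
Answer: 101497/486595 ≈ 0.20859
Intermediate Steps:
q(t, V) = 2*V + 5*t
I(y) = -8 (I(y) = (0 - 2)*4 = -2*4 = -8)
R(A) = -32 - 40*A (R(A) = -8*(2*2 + 5*A) = -8*(4 + 5*A) = -32 - 40*A)
(-81345 + R(503))/(-387234 - 99361) = (-81345 + (-32 - 40*503))/(-387234 - 99361) = (-81345 + (-32 - 20120))/(-486595) = (-81345 - 20152)*(-1/486595) = -101497*(-1/486595) = 101497/486595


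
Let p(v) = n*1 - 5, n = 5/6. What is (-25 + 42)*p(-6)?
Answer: -425/6 ≈ -70.833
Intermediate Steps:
n = ⅚ (n = 5*(⅙) = ⅚ ≈ 0.83333)
p(v) = -25/6 (p(v) = (⅚)*1 - 5 = ⅚ - 5 = -25/6)
(-25 + 42)*p(-6) = (-25 + 42)*(-25/6) = 17*(-25/6) = -425/6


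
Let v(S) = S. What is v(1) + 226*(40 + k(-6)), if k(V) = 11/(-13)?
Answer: 115047/13 ≈ 8849.8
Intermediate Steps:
k(V) = -11/13 (k(V) = 11*(-1/13) = -11/13)
v(1) + 226*(40 + k(-6)) = 1 + 226*(40 - 11/13) = 1 + 226*(509/13) = 1 + 115034/13 = 115047/13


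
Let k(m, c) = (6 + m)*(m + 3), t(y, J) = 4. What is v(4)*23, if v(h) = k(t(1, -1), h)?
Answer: 1610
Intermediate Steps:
k(m, c) = (3 + m)*(6 + m) (k(m, c) = (6 + m)*(3 + m) = (3 + m)*(6 + m))
v(h) = 70 (v(h) = 18 + 4² + 9*4 = 18 + 16 + 36 = 70)
v(4)*23 = 70*23 = 1610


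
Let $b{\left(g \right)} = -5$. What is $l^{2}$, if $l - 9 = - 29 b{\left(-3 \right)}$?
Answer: $23716$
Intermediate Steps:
$l = 154$ ($l = 9 - -145 = 9 + 145 = 154$)
$l^{2} = 154^{2} = 23716$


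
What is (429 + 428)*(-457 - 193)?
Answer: -557050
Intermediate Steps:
(429 + 428)*(-457 - 193) = 857*(-650) = -557050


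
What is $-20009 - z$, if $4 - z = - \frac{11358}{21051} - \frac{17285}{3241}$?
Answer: $- \frac{151757048844}{7580699} \approx -20019.0$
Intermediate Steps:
$z = \frac{74842553}{7580699}$ ($z = 4 - \left(- \frac{11358}{21051} - \frac{17285}{3241}\right) = 4 - \left(\left(-11358\right) \frac{1}{21051} - \frac{17285}{3241}\right) = 4 - \left(- \frac{1262}{2339} - \frac{17285}{3241}\right) = 4 - - \frac{44519757}{7580699} = 4 + \frac{44519757}{7580699} = \frac{74842553}{7580699} \approx 9.8728$)
$-20009 - z = -20009 - \frac{74842553}{7580699} = - \frac{151757048844}{7580699}$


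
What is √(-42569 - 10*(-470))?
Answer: I*√37869 ≈ 194.6*I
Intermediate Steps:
√(-42569 - 10*(-470)) = √(-42569 + 4700) = √(-37869) = I*√37869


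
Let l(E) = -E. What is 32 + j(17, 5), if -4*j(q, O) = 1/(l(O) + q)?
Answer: 1535/48 ≈ 31.979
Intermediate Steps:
j(q, O) = -1/(4*(q - O)) (j(q, O) = -1/(4*(-O + q)) = -1/(4*(q - O)))
32 + j(17, 5) = 32 + 1/(-4*17 + 4*5) = 32 + 1/(-68 + 20) = 32 + 1/(-48) = 32 - 1/48 = 1535/48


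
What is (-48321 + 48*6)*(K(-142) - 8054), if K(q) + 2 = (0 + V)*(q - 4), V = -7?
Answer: 337864122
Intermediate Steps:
K(q) = 26 - 7*q (K(q) = -2 + (0 - 7)*(q - 4) = -2 - 7*(-4 + q) = -2 + (28 - 7*q) = 26 - 7*q)
(-48321 + 48*6)*(K(-142) - 8054) = (-48321 + 48*6)*((26 - 7*(-142)) - 8054) = (-48321 + 288)*((26 + 994) - 8054) = -48033*(1020 - 8054) = -48033*(-7034) = 337864122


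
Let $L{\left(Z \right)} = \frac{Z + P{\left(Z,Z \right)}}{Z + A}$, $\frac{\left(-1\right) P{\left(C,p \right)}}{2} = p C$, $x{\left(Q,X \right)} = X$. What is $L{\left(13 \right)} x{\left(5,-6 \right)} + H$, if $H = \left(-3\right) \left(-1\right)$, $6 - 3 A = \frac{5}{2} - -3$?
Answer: $\frac{11937}{79} \approx 151.1$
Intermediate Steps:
$P{\left(C,p \right)} = - 2 C p$ ($P{\left(C,p \right)} = - 2 p C = - 2 C p$)
$A = \frac{1}{6}$ ($A = 2 - \frac{\frac{5}{2} - -3}{3} = 2 - \frac{5 \cdot \frac{1}{2} + 3}{3} = 2 - \frac{\frac{5}{2} + 3}{3} = 2 - \frac{11}{6} = \frac{1}{6} \approx 0.16667$)
$H = 3$
$L{\left(Z \right)} = \frac{Z - 2 Z^{2}}{\frac{1}{6} + Z}$ ($L{\left(Z \right)} = \frac{Z - 2 Z Z}{Z + \frac{1}{6}} = \frac{Z - 2 Z^{2}}{\frac{1}{6} + Z}$)
$L{\left(13 \right)} x{\left(5,-6 \right)} + H = 6 \cdot 13 \frac{1}{1 + 6 \cdot 13} \left(1 - 26\right) \left(-6\right) + 3 = 6 \cdot 13 \frac{1}{1 + 78} \left(1 - 26\right) \left(-6\right) + 3 = 6 \cdot 13 \cdot \frac{1}{79} \left(-25\right) \left(-6\right) + 3 = \left(- \frac{1950}{79}\right) \left(-6\right) + 3 = \frac{11700}{79} + 3 = \frac{11937}{79}$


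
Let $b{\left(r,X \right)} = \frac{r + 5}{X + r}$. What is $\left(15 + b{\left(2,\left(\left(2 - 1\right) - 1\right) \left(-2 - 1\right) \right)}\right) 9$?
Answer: $\frac{333}{2} \approx 166.5$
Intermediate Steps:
$b{\left(r,X \right)} = \frac{5 + r}{X + r}$
$\left(15 + b{\left(2,\left(\left(2 - 1\right) - 1\right) \left(-2 - 1\right) \right)}\right) 9 = \left(15 + \frac{5 + 2}{\left(\left(2 - 1\right) - 1\right) \left(-2 - 1\right) + 2}\right) 9 = \left(15 + \frac{1}{\left(1 - 1\right) \left(-3\right) + 2} \cdot 7\right) 9 = \left(15 + \frac{1}{0 \left(-3\right) + 2} \cdot 7\right) 9 = \left(15 + \frac{1}{0 + 2} \cdot 7\right) 9 = \left(15 + \frac{1}{2} \cdot 7\right) 9 = \left(15 + \frac{7}{2}\right) 9 = \frac{37}{2} \cdot 9 = \frac{333}{2}$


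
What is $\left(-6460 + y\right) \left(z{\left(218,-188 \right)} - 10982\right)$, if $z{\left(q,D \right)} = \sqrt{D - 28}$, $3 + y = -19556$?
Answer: $285740658 - 156114 i \sqrt{6} \approx 2.8574 \cdot 10^{8} - 3.824 \cdot 10^{5} i$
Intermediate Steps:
$y = -19559$ ($y = -3 - 19556 = -19559$)
$z{\left(q,D \right)} = \sqrt{-28 + D}$
$\left(-6460 + y\right) \left(z{\left(218,-188 \right)} - 10982\right) = \left(-6460 - 19559\right) \left(\sqrt{-28 - 188} - 10982\right) = - 26019 \left(\sqrt{-216} - 10982\right) = - 26019 \left(6 i \sqrt{6} - 10982\right) = - 26019 \left(-10982 + 6 i \sqrt{6}\right) = 285740658 - 156114 i \sqrt{6}$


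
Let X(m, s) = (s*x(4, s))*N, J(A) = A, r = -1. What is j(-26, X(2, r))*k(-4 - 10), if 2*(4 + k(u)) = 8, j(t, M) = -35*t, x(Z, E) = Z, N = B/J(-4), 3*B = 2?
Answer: 0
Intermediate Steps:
B = 2/3 (B = (1/3)*2 = 2/3 ≈ 0.66667)
N = -1/6 (N = (2/3)/(-4) = (2/3)*(-1/4) = -1/6 ≈ -0.16667)
X(m, s) = -2*s/3 (X(m, s) = (s*4)*(-1/6) = (4*s)*(-1/6) = -2*s/3)
k(u) = 0 (k(u) = -4 + (1/2)*8 = -4 + 4 = 0)
j(-26, X(2, r))*k(-4 - 10) = -35*(-26)*0 = 910*0 = 0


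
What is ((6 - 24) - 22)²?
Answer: 1600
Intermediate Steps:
((6 - 24) - 22)² = (-18 - 22)² = (-40)² = 1600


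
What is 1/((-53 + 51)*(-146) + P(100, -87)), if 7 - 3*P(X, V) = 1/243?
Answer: 729/214568 ≈ 0.0033975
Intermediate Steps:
P(X, V) = 1700/729 (P(X, V) = 7/3 - 1/3/243 = 7/3 - 1/3*1/243 = 7/3 - 1/729 = 1700/729)
1/((-53 + 51)*(-146) + P(100, -87)) = 1/((-53 + 51)*(-146) + 1700/729) = 1/(-2*(-146) + 1700/729) = 1/(292 + 1700/729) = 1/(214568/729) = 729/214568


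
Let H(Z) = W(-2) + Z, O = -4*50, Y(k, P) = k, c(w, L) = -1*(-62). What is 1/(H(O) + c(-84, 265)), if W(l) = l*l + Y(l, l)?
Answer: -1/136 ≈ -0.0073529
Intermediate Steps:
c(w, L) = 62
W(l) = l + l**2 (W(l) = l*l + l = l**2 + l = l + l**2)
O = -200
H(Z) = 2 + Z (H(Z) = -2*(1 - 2) + Z = -2*(-1) + Z = 2 + Z)
1/(H(O) + c(-84, 265)) = 1/((2 - 200) + 62) = 1/(-198 + 62) = 1/(-136) = -1/136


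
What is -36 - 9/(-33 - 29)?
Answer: -2223/62 ≈ -35.855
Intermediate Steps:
-36 - 9/(-33 - 29) = -36 - 9/(-62) = -36 - 1/62*(-9) = -36 + 9/62 = -2223/62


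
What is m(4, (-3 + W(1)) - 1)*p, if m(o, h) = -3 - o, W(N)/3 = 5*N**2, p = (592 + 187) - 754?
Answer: -175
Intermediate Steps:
p = 25 (p = 779 - 754 = 25)
W(N) = 15*N**2 (W(N) = 3*(5*N**2) = 15*N**2)
m(4, (-3 + W(1)) - 1)*p = (-3 - 1*4)*25 = (-3 - 4)*25 = -7*25 = -175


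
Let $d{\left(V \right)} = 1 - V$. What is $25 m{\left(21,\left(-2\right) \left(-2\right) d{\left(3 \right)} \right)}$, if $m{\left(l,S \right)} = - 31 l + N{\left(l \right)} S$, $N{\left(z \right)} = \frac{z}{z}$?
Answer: $-16475$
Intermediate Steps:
$N{\left(z \right)} = 1$
$m{\left(l,S \right)} = S - 31 l$ ($m{\left(l,S \right)} = - 31 l + 1 S = - 31 l + S = S - 31 l$)
$25 m{\left(21,\left(-2\right) \left(-2\right) d{\left(3 \right)} \right)} = 25 \left(\left(-2\right) \left(-2\right) \left(1 - 3\right) - 651\right) = 25 \left(4 \left(1 - 3\right) - 651\right) = 25 \left(4 \left(-2\right) - 651\right) = 25 \left(-8 - 651\right) = 25 \left(-659\right) = -16475$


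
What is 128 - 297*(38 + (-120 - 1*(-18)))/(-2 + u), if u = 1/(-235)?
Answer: -1468864/157 ≈ -9355.8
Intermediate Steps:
u = -1/235 ≈ -0.0042553
128 - 297*(38 + (-120 - 1*(-18)))/(-2 + u) = 128 - 297*(38 + (-120 - 1*(-18)))/(-2 - 1/235) = 128 - 297*(38 + (-120 + 18))/(-471/235) = 128 - 297*(38 - 102)*(-235)/471 = 128 - (-19008)*(-235)/471 = 128 - 297*15040/471 = 128 - 1488960/157 = -1468864/157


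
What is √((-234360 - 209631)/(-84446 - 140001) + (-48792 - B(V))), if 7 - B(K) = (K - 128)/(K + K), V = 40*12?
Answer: I*√2212382288887455630/6733410 ≈ 220.9*I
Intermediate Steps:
V = 480
B(K) = 7 - (-128 + K)/(2*K) (B(K) = 7 - (K - 128)/(K + K) = 7 - (-128 + K)/(2*K))
√((-234360 - 209631)/(-84446 - 140001) + (-48792 - B(V))) = √((-234360 - 209631)/(-84446 - 140001) + (-48792 - (13/2 + 64/480))) = √(-443991/(-224447) + (-48792 - (13/2 + 64*(1/480)))) = √(-443991*(-1/224447) + (-48792 - (13/2 + 2/15))) = √(443991/224447 + (-48792 - 1*199/30)) = √(443991/224447 + (-48792 - 199/30)) = √(443991/224447 - 1463959/30) = √(-328567885943/6733410) = I*√2212382288887455630/6733410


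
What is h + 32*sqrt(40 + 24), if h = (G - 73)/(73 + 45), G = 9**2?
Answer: 15108/59 ≈ 256.07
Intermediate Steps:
G = 81
h = 4/59 (h = (81 - 73)/(73 + 45) = 8/118 = 8*(1/118) = 4/59 ≈ 0.067797)
h + 32*sqrt(40 + 24) = 4/59 + 32*sqrt(40 + 24) = 4/59 + 32*sqrt(64) = 4/59 + 32*8 = 4/59 + 256 = 15108/59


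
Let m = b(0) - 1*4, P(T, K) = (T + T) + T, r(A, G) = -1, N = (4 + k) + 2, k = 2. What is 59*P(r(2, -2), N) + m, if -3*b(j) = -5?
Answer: -538/3 ≈ -179.33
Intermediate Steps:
b(j) = 5/3 (b(j) = -1/3*(-5) = 5/3)
N = 8 (N = (4 + 2) + 2 = 6 + 2 = 8)
P(T, K) = 3*T (P(T, K) = 2*T + T = 3*T)
m = -7/3 (m = 5/3 - 1*4 = 5/3 - 4 = -7/3 ≈ -2.3333)
59*P(r(2, -2), N) + m = 59*(3*(-1)) - 7/3 = 59*(-3) - 7/3 = -177 - 7/3 = -538/3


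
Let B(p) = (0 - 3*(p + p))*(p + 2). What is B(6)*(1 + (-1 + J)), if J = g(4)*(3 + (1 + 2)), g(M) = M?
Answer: -6912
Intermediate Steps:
B(p) = -6*p*(2 + p) (B(p) = (0 - 6*p)*(2 + p) = (-6*p)*(2 + p) = -6*p*(2 + p))
J = 24 (J = 4*(3 + (1 + 2)) = 4*(3 + 3) = 4*6 = 24)
B(6)*(1 + (-1 + J)) = (-6*6*(2 + 6))*(1 + (-1 + 24)) = (-6*6*8)*(1 + 23) = -288*24 = -6912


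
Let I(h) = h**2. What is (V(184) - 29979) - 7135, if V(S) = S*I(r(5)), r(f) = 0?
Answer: -37114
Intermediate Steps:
V(S) = 0 (V(S) = S*0**2 = S*0 = 0)
(V(184) - 29979) - 7135 = (0 - 29979) - 7135 = -29979 - 7135 = -37114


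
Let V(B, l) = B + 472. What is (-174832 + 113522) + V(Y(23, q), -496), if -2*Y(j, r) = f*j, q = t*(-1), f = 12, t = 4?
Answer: -60976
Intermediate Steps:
q = -4 (q = 4*(-1) = -4)
Y(j, r) = -6*j
V(B, l) = 472 + B
(-174832 + 113522) + V(Y(23, q), -496) = (-174832 + 113522) + (472 - 6*23) = -61310 + (472 - 138) = -61310 + 334 = -60976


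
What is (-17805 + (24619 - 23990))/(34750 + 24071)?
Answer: -17176/58821 ≈ -0.29200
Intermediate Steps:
(-17805 + (24619 - 23990))/(34750 + 24071) = (-17805 + 629)/58821 = -17176*1/58821 = -17176/58821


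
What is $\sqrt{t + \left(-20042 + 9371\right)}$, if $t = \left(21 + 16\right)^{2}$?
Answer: $i \sqrt{9302} \approx 96.447 i$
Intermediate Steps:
$t = 1369$ ($t = 37^{2} = 1369$)
$\sqrt{t + \left(-20042 + 9371\right)} = \sqrt{1369 + \left(-20042 + 9371\right)} = \sqrt{1369 - 10671} = \sqrt{-9302} = i \sqrt{9302}$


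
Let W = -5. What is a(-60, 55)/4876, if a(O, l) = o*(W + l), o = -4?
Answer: -50/1219 ≈ -0.041017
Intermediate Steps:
a(O, l) = 20 - 4*l (a(O, l) = -4*(-5 + l) = 20 - 4*l)
a(-60, 55)/4876 = (20 - 4*55)/4876 = (20 - 220)*(1/4876) = -200*1/4876 = -50/1219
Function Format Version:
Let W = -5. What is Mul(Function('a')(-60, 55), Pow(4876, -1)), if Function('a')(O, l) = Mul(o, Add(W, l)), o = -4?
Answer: Rational(-50, 1219) ≈ -0.041017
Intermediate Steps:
Function('a')(O, l) = Add(20, Mul(-4, l)) (Function('a')(O, l) = Mul(-4, Add(-5, l)) = Add(20, Mul(-4, l)))
Mul(Function('a')(-60, 55), Pow(4876, -1)) = Mul(Add(20, Mul(-4, 55)), Pow(4876, -1)) = Mul(Add(20, -220), Rational(1, 4876)) = Mul(-200, Rational(1, 4876)) = Rational(-50, 1219)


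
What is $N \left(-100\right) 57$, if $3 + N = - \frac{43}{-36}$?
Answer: $\frac{30875}{3} \approx 10292.0$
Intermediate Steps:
$N = - \frac{65}{36}$ ($N = -3 - \frac{43}{-36} = -3 - - \frac{43}{36} = -3 + \frac{43}{36} = - \frac{65}{36} \approx -1.8056$)
$N \left(-100\right) 57 = \left(- \frac{65}{36}\right) \left(-100\right) 57 = \frac{1625}{9} \cdot 57 = \frac{30875}{3}$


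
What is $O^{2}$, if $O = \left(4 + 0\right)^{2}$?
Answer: $256$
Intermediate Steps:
$O = 16$ ($O = 4^{2} = 16$)
$O^{2} = 16^{2} = 256$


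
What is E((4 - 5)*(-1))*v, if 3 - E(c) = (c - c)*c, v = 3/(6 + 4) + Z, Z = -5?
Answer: -141/10 ≈ -14.100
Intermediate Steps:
v = -47/10 (v = 3/(6 + 4) - 5 = 3/10 - 5 = -47/10 ≈ -4.7000)
E(c) = 3 (E(c) = 3 - (c - c)*c = 3 - 0*c = 3 - 1*0 = 3 + 0 = 3)
E((4 - 5)*(-1))*v = 3*(-47/10) = -141/10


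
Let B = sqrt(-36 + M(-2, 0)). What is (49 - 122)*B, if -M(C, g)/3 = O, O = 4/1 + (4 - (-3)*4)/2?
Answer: -438*I*sqrt(2) ≈ -619.43*I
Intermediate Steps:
O = 12 (O = 4*1 + (4 - 1*(-12))*(1/2) = 4 + (4 + 12)*(1/2) = 4 + 16*(1/2) = 4 + 8 = 12)
M(C, g) = -36 (M(C, g) = -3*12 = -36)
B = 6*I*sqrt(2) (B = sqrt(-36 - 36) = sqrt(-72) = 6*I*sqrt(2) ≈ 8.4853*I)
(49 - 122)*B = (49 - 122)*(6*I*sqrt(2)) = -438*I*sqrt(2)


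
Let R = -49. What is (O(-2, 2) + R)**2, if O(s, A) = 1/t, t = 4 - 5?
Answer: 2500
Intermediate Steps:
t = -1
O(s, A) = -1 (O(s, A) = 1/(-1) = -1)
(O(-2, 2) + R)**2 = (-1 - 49)**2 = (-50)**2 = 2500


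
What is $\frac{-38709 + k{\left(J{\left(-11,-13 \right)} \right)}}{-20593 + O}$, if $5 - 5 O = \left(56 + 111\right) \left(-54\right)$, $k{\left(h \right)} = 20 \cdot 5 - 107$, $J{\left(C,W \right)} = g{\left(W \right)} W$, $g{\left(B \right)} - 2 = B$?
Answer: $\frac{96790}{46971} \approx 2.0606$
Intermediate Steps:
$g{\left(B \right)} = 2 + B$
$J{\left(C,W \right)} = W \left(2 + W\right)$ ($J{\left(C,W \right)} = \left(2 + W\right) W = W \left(2 + W\right)$)
$k{\left(h \right)} = -7$ ($k{\left(h \right)} = 100 - 107 = -7$)
$O = \frac{9023}{5}$ ($O = 1 - \frac{\left(56 + 111\right) \left(-54\right)}{5} = 1 - \frac{167 \left(-54\right)}{5} = 1 - - \frac{9018}{5} = 1 + \frac{9018}{5} = \frac{9023}{5} \approx 1804.6$)
$\frac{-38709 + k{\left(J{\left(-11,-13 \right)} \right)}}{-20593 + O} = \frac{-38709 - 7}{-20593 + \frac{9023}{5}} = - \frac{38716}{- \frac{93942}{5}} = \left(-38716\right) \left(- \frac{5}{93942}\right) = \frac{96790}{46971}$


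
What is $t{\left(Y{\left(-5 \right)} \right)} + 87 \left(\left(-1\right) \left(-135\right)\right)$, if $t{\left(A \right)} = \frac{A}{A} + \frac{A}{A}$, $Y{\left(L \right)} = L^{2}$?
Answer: $11747$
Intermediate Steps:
$t{\left(A \right)} = 2$ ($t{\left(A \right)} = 1 + 1 = 2$)
$t{\left(Y{\left(-5 \right)} \right)} + 87 \left(\left(-1\right) \left(-135\right)\right) = 2 + 87 \left(\left(-1\right) \left(-135\right)\right) = 2 + 87 \cdot 135 = 2 + 11745 = 11747$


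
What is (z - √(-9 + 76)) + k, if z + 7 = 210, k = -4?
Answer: 199 - √67 ≈ 190.81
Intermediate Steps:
z = 203 (z = -7 + 210 = 203)
(z - √(-9 + 76)) + k = (203 - √(-9 + 76)) - 4 = (203 - √67) - 4 = 199 - √67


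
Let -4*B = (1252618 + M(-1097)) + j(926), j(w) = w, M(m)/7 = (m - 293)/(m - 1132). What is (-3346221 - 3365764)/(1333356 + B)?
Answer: -854915118/129914897 ≈ -6.5806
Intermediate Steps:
M(m) = 7*(-293 + m)/(-1132 + m) (M(m) = 7*((m - 293)/(m - 1132)) = 7*((-293 + m)/(-1132 + m)) = 7*(-293 + m)/(-1132 + m))
B = -1397079653/4458 (B = -((1252618 + 7*(-293 - 1097)/(-1132 - 1097)) + 926)/4 = -((1252618 + 7*(-1390)/(-2229)) + 926)/4 = -((1252618 + 7*(-1/2229)*(-1390)) + 926)/4 = -((1252618 + 9730/2229) + 926)/4 = -(2792095252/2229 + 926)/4 = -¼*2794159306/2229 = -1397079653/4458 ≈ -3.1339e+5)
(-3346221 - 3365764)/(1333356 + B) = (-3346221 - 3365764)/(1333356 - 1397079653/4458) = -6711985/4547021395/4458 = -6711985*4458/4547021395 = -854915118/129914897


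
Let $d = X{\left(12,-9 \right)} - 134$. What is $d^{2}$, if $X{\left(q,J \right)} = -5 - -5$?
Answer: $17956$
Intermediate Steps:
$X{\left(q,J \right)} = 0$ ($X{\left(q,J \right)} = -5 + 5 = 0$)
$d = -134$ ($d = 0 - 134 = -134$)
$d^{2} = \left(-134\right)^{2} = 17956$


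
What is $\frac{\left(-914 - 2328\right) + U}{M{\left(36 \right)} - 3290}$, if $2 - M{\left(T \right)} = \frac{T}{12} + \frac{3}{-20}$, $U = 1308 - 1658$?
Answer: $\frac{71840}{65817} \approx 1.0915$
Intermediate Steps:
$U = -350$
$M{\left(T \right)} = \frac{43}{20} - \frac{T}{12}$ ($M{\left(T \right)} = 2 - \left(\frac{T}{12} + \frac{3}{-20}\right) = 2 - \left(T \frac{1}{12} + 3 \left(- \frac{1}{20}\right)\right) = 2 - \left(\frac{T}{12} - \frac{3}{20}\right) = 2 - \left(- \frac{3}{20} + \frac{T}{12}\right) = \frac{43}{20} - \frac{T}{12}$)
$\frac{\left(-914 - 2328\right) + U}{M{\left(36 \right)} - 3290} = \frac{\left(-914 - 2328\right) - 350}{\left(\frac{43}{20} - 3\right) - 3290} = \frac{-3242 - 350}{- \frac{17}{20} - 3290} = - \frac{3592}{- \frac{65817}{20}} = \left(-3592\right) \left(- \frac{20}{65817}\right) = \frac{71840}{65817}$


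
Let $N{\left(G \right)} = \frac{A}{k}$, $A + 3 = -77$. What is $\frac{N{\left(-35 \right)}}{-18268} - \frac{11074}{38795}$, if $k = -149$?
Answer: $- \frac{7536444642}{26399337985} \approx -0.28548$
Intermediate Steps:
$A = -80$ ($A = -3 - 77 = -80$)
$N{\left(G \right)} = \frac{80}{149}$ ($N{\left(G \right)} = - \frac{80}{-149} = \left(-80\right) \left(- \frac{1}{149}\right) = \frac{80}{149}$)
$\frac{N{\left(-35 \right)}}{-18268} - \frac{11074}{38795} = \frac{80}{149 \left(-18268\right)} - \frac{11074}{38795} = \frac{80}{149} \left(- \frac{1}{18268}\right) - \frac{11074}{38795} = - \frac{20}{680483} - \frac{11074}{38795} = - \frac{7536444642}{26399337985}$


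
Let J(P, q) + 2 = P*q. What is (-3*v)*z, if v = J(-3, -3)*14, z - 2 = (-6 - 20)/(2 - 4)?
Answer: -4410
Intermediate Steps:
J(P, q) = -2 + P*q
z = 15 (z = 2 + (-6 - 20)/(2 - 4) = 2 - 26/(-2) = 2 - 26*(-1/2) = 2 + 13 = 15)
v = 98 (v = (-2 - 3*(-3))*14 = (-2 + 9)*14 = 7*14 = 98)
(-3*v)*z = -3*98*15 = -294*15 = -4410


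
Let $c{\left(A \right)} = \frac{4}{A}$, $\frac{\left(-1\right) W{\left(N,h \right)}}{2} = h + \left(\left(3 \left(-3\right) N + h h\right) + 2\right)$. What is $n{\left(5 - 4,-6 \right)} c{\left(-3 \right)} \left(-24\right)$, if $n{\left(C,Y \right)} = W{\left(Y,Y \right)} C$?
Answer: $-5504$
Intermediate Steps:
$W{\left(N,h \right)} = -4 - 2 h - 2 h^{2} + 18 N$ ($W{\left(N,h \right)} = - 2 \left(h + \left(\left(3 \left(-3\right) N + h h\right) + 2\right)\right) = - 2 \left(h - \left(-2 - h^{2} + 9 N\right)\right) = - 2 \left(h + \left(2 + h^{2} - 9 N\right)\right) = - 2 \left(2 + h + h^{2} - 9 N\right) = -4 - 2 h - 2 h^{2} + 18 N$)
$n{\left(C,Y \right)} = C \left(-4 - 2 Y^{2} + 16 Y\right)$ ($n{\left(C,Y \right)} = \left(-4 - 2 Y - 2 Y^{2} + 18 Y\right) C = \left(-4 - 2 Y^{2} + 16 Y\right) C = C \left(-4 - 2 Y^{2} + 16 Y\right)$)
$n{\left(5 - 4,-6 \right)} c{\left(-3 \right)} \left(-24\right) = 2 \left(5 - 4\right) \left(-2 - \left(-6\right)^{2} + 8 \left(-6\right)\right) \frac{4}{-3} \left(-24\right) = 2 \cdot 1 \left(-2 - 36 - 48\right) 4 \left(- \frac{1}{3}\right) \left(-24\right) = 2 \cdot 1 \left(-2 - 36 - 48\right) \left(- \frac{4}{3}\right) \left(-24\right) = 2 \cdot 1 \left(-86\right) \left(- \frac{4}{3}\right) \left(-24\right) = \left(-172\right) \left(- \frac{4}{3}\right) \left(-24\right) = \frac{688}{3} \left(-24\right) = -5504$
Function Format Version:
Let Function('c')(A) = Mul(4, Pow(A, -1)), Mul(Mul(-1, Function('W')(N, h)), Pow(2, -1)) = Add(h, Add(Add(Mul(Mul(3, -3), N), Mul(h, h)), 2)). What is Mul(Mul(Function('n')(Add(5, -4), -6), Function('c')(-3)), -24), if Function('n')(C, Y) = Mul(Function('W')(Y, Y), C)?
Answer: -5504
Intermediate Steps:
Function('W')(N, h) = Add(-4, Mul(-2, h), Mul(-2, Pow(h, 2)), Mul(18, N)) (Function('W')(N, h) = Mul(-2, Add(h, Add(Add(Mul(Mul(3, -3), N), Mul(h, h)), 2))) = Mul(-2, Add(h, Add(Add(Mul(-9, N), Pow(h, 2)), 2))) = Mul(-2, Add(h, Add(Add(Pow(h, 2), Mul(-9, N)), 2))) = Mul(-2, Add(h, Add(2, Pow(h, 2), Mul(-9, N)))) = Mul(-2, Add(2, h, Pow(h, 2), Mul(-9, N))) = Add(-4, Mul(-2, h), Mul(-2, Pow(h, 2)), Mul(18, N)))
Function('n')(C, Y) = Mul(C, Add(-4, Mul(-2, Pow(Y, 2)), Mul(16, Y))) (Function('n')(C, Y) = Mul(Add(-4, Mul(-2, Y), Mul(-2, Pow(Y, 2)), Mul(18, Y)), C) = Mul(Add(-4, Mul(-2, Pow(Y, 2)), Mul(16, Y)), C) = Mul(C, Add(-4, Mul(-2, Pow(Y, 2)), Mul(16, Y))))
Mul(Mul(Function('n')(Add(5, -4), -6), Function('c')(-3)), -24) = Mul(Mul(Mul(2, Add(5, -4), Add(-2, Mul(-1, Pow(-6, 2)), Mul(8, -6))), Mul(4, Pow(-3, -1))), -24) = Mul(Mul(Mul(2, 1, Add(-2, Mul(-1, 36), -48)), Mul(4, Rational(-1, 3))), -24) = Mul(Mul(Mul(2, 1, Add(-2, -36, -48)), Rational(-4, 3)), -24) = Mul(Mul(Mul(2, 1, -86), Rational(-4, 3)), -24) = Mul(Mul(-172, Rational(-4, 3)), -24) = Mul(Rational(688, 3), -24) = -5504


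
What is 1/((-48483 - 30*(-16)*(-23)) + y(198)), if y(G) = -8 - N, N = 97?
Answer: -1/59628 ≈ -1.6771e-5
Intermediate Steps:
y(G) = -105 (y(G) = -8 - 1*97 = -8 - 97 = -105)
1/((-48483 - 30*(-16)*(-23)) + y(198)) = 1/((-48483 - 30*(-16)*(-23)) - 105) = 1/((-48483 - (-480)*(-23)) - 105) = 1/((-48483 - 1*11040) - 105) = 1/((-48483 - 11040) - 105) = 1/(-59523 - 105) = 1/(-59628) = -1/59628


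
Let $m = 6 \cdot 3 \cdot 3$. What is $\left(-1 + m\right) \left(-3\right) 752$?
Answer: $-119568$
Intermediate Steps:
$m = 54$ ($m = 18 \cdot 3 = 54$)
$\left(-1 + m\right) \left(-3\right) 752 = \left(-1 + 54\right) \left(-3\right) 752 = 53 \left(-3\right) 752 = \left(-159\right) 752 = -119568$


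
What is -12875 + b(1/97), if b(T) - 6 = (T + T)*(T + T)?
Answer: -121084417/9409 ≈ -12869.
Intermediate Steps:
b(T) = 6 + 4*T² (b(T) = 6 + (T + T)*(T + T) = 6 + (2*T)*(2*T) = 6 + 4*T²)
-12875 + b(1/97) = -12875 + (6 + 4*(1/97)²) = -12875 + (6 + 4*(1/9409)) = -12875 + (6 + 4/9409) = -12875 + 56458/9409 = -121084417/9409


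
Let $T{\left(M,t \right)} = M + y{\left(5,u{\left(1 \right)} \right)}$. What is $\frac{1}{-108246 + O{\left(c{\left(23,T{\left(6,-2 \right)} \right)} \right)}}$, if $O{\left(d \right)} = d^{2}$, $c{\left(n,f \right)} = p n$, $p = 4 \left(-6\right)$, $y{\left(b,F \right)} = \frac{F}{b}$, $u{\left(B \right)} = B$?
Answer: $\frac{1}{196458} \approx 5.0901 \cdot 10^{-6}$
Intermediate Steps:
$T{\left(M,t \right)} = \frac{1}{5} + M$ ($T{\left(M,t \right)} = M + 1 \cdot \frac{1}{5} = M + \frac{1}{5} = \frac{1}{5} + M$)
$p = -24$
$c{\left(n,f \right)} = - 24 n$
$\frac{1}{-108246 + O{\left(c{\left(23,T{\left(6,-2 \right)} \right)} \right)}} = \frac{1}{-108246 + \left(\left(-24\right) 23\right)^{2}} = \frac{1}{-108246 + \left(-552\right)^{2}} = \frac{1}{-108246 + 304704} = \frac{1}{196458}$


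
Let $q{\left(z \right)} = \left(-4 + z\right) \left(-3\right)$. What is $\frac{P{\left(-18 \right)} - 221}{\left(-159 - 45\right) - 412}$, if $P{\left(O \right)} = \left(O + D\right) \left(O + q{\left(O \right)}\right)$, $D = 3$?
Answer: $\frac{941}{616} \approx 1.5276$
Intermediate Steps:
$q{\left(z \right)} = 12 - 3 z$
$P{\left(O \right)} = \left(3 + O\right) \left(12 - 2 O\right)$ ($P{\left(O \right)} = \left(O + 3\right) \left(O - \left(-12 + 3 O\right)\right) = \left(3 + O\right) \left(12 - 2 O\right)$)
$\frac{P{\left(-18 \right)} - 221}{\left(-159 - 45\right) - 412} = \frac{\left(36 - 2 \left(-18\right)^{2} + 6 \left(-18\right)\right) - 221}{\left(-159 - 45\right) - 412} = \frac{\left(36 - 648 - 108\right) - 221}{-204 - 412} = \frac{\left(36 - 648 - 108\right) - 221}{-616} = \left(-720 - 221\right) \left(- \frac{1}{616}\right) = \left(-941\right) \left(- \frac{1}{616}\right) = \frac{941}{616}$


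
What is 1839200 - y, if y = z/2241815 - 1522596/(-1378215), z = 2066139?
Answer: 75767674765380085/41196040803 ≈ 1.8392e+6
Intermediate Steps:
y = 83479497515/41196040803 (y = 2066139/2241815 - 1522596/(-1378215) = 2066139*(1/2241815) - 1522596*(-1/1378215) = 2066139/2241815 + 507532/459405 = 83479497515/41196040803 ≈ 2.0264)
1839200 - y = 1839200 - 1*83479497515/41196040803 = 1839200 - 83479497515/41196040803 = 75767674765380085/41196040803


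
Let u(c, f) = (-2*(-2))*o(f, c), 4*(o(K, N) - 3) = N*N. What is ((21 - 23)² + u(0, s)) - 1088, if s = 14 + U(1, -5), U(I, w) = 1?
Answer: -1072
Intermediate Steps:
o(K, N) = 3 + N²/4 (o(K, N) = 3 + (N*N)/4 = 3 + N²/4)
s = 15 (s = 14 + 1 = 15)
u(c, f) = 12 + c² (u(c, f) = (-2*(-2))*(3 + c²/4) = 4*(3 + c²/4) = 12 + c²)
((21 - 23)² + u(0, s)) - 1088 = ((21 - 23)² + (12 + 0²)) - 1088 = ((-2)² + (12 + 0)) - 1088 = (4 + 12) - 1088 = 16 - 1088 = -1072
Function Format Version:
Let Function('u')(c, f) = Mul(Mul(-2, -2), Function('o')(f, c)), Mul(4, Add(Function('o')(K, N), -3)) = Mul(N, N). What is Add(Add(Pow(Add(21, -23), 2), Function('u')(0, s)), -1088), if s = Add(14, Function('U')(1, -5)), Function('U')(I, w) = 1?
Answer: -1072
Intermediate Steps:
Function('o')(K, N) = Add(3, Mul(Rational(1, 4), Pow(N, 2))) (Function('o')(K, N) = Add(3, Mul(Rational(1, 4), Mul(N, N))) = Add(3, Mul(Rational(1, 4), Pow(N, 2))))
s = 15 (s = Add(14, 1) = 15)
Function('u')(c, f) = Add(12, Pow(c, 2)) (Function('u')(c, f) = Mul(Mul(-2, -2), Add(3, Mul(Rational(1, 4), Pow(c, 2)))) = Mul(4, Add(3, Mul(Rational(1, 4), Pow(c, 2)))) = Add(12, Pow(c, 2)))
Add(Add(Pow(Add(21, -23), 2), Function('u')(0, s)), -1088) = Add(Add(Pow(Add(21, -23), 2), Add(12, Pow(0, 2))), -1088) = Add(Add(Pow(-2, 2), Add(12, 0)), -1088) = Add(Add(4, 12), -1088) = Add(16, -1088) = -1072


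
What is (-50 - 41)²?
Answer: 8281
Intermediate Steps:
(-50 - 41)² = (-91)² = 8281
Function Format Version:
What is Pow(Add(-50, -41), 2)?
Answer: 8281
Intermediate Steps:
Pow(Add(-50, -41), 2) = Pow(-91, 2) = 8281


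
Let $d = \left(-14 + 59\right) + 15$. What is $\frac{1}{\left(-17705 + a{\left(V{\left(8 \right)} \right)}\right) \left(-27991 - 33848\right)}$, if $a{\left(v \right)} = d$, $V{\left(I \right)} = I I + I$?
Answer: $\frac{1}{1091149155} \approx 9.1647 \cdot 10^{-10}$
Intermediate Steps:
$V{\left(I \right)} = I + I^{2}$ ($V{\left(I \right)} = I^{2} + I = I + I^{2}$)
$d = 60$ ($d = 45 + 15 = 60$)
$a{\left(v \right)} = 60$
$\frac{1}{\left(-17705 + a{\left(V{\left(8 \right)} \right)}\right) \left(-27991 - 33848\right)} = \frac{1}{\left(-17705 + 60\right) \left(-27991 - 33848\right)} = \frac{1}{\left(-17645\right) \left(-61839\right)} = \frac{1}{1091149155}$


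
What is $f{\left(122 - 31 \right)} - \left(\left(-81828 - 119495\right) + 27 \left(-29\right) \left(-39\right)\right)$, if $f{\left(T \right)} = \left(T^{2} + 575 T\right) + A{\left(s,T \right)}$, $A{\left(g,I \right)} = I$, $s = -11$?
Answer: $231483$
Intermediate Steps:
$f{\left(T \right)} = T^{2} + 576 T$ ($f{\left(T \right)} = \left(T^{2} + 575 T\right) + T = T^{2} + 576 T$)
$f{\left(122 - 31 \right)} - \left(\left(-81828 - 119495\right) + 27 \left(-29\right) \left(-39\right)\right) = \left(122 - 31\right) \left(576 + \left(122 - 31\right)\right) - \left(\left(-81828 - 119495\right) + 27 \left(-29\right) \left(-39\right)\right) = \left(122 - 31\right) \left(576 + \left(122 - 31\right)\right) - \left(-201323 - -30537\right) = 91 \left(576 + 91\right) - \left(-201323 + 30537\right) = 91 \cdot 667 - -170786 = 60697 + 170786 = 231483$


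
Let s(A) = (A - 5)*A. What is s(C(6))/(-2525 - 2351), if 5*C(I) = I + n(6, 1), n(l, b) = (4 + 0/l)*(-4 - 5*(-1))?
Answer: 3/2438 ≈ 0.0012305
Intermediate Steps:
n(l, b) = 4 (n(l, b) = (4 + 0)*(-4 + 5) = 4*1 = 4)
C(I) = ⅘ + I/5 (C(I) = (I + 4)/5 = (4 + I)/5 = ⅘ + I/5)
s(A) = A*(-5 + A) (s(A) = (-5 + A)*A = A*(-5 + A))
s(C(6))/(-2525 - 2351) = ((⅘ + (⅕)*6)*(-5 + (⅘ + (⅕)*6)))/(-2525 - 2351) = ((⅘ + 6/5)*(-5 + (⅘ + 6/5)))/(-4876) = -(-5 + 2)/2438 = -(-3)/2438 = -1/4876*(-6) = 3/2438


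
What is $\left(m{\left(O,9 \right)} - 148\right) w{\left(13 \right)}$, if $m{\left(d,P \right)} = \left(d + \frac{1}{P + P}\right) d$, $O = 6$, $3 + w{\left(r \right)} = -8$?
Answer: $\frac{3685}{3} \approx 1228.3$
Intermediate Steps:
$w{\left(r \right)} = -11$ ($w{\left(r \right)} = -3 - 8 = -11$)
$m{\left(d,P \right)} = d \left(d + \frac{1}{2 P}\right)$ ($m{\left(d,P \right)} = \left(d + \frac{1}{2 P}\right) d = d \left(d + \frac{1}{2 P}\right)$)
$\left(m{\left(O,9 \right)} - 148\right) w{\left(13 \right)} = \left(\left(6^{2} + \frac{1}{2} \cdot 6 \cdot \frac{1}{9}\right) - 148\right) \left(-11\right) = \left(\left(36 + \frac{1}{2} \cdot 6 \cdot \frac{1}{9}\right) - 148\right) \left(-11\right) = \left(\left(36 + \frac{1}{3}\right) - 148\right) \left(-11\right) = \left(\frac{109}{3} - 148\right) \left(-11\right) = \left(- \frac{335}{3}\right) \left(-11\right) = \frac{3685}{3}$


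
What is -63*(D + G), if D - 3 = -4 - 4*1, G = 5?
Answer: 0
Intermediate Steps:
D = -5 (D = 3 + (-4 - 4*1) = 3 + (-4 - 4) = 3 - 8 = -5)
-63*(D + G) = -63*(-5 + 5) = -63*0 = 0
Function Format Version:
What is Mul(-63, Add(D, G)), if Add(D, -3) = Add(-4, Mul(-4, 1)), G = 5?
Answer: 0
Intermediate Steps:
D = -5 (D = Add(3, Add(-4, Mul(-4, 1))) = Add(3, Add(-4, -4)) = Add(3, -8) = -5)
Mul(-63, Add(D, G)) = Mul(-63, Add(-5, 5)) = Mul(-63, 0) = 0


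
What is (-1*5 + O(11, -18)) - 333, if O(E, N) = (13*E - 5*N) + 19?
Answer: -86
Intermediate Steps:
O(E, N) = 19 - 5*N + 13*E (O(E, N) = (-5*N + 13*E) + 19 = 19 - 5*N + 13*E)
(-1*5 + O(11, -18)) - 333 = (-1*5 + (19 - 5*(-18) + 13*11)) - 333 = (-5 + (19 + 90 + 143)) - 333 = (-5 + 252) - 333 = 247 - 333 = -86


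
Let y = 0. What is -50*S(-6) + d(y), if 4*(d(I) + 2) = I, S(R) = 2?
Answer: -102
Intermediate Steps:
d(I) = -2 + I/4
-50*S(-6) + d(y) = -50*2 + (-2 + (¼)*0) = -100 + (-2 + 0) = -100 - 2 = -102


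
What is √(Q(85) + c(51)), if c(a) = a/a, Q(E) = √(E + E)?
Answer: √(1 + √170) ≈ 3.7468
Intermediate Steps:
Q(E) = √2*√E (Q(E) = √(2*E) = √2*√E)
c(a) = 1
√(Q(85) + c(51)) = √(√2*√85 + 1) = √(√170 + 1) = √(1 + √170)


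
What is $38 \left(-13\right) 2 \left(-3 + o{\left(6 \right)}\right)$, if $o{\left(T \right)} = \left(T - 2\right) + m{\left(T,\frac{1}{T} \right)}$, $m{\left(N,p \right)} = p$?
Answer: $- \frac{3458}{3} \approx -1152.7$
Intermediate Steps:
$o{\left(T \right)} = -2 + T + \frac{1}{T}$ ($o{\left(T \right)} = \left(T - 2\right) + \frac{1}{T} = \left(-2 + T\right) + \frac{1}{T} = -2 + T + \frac{1}{T}$)
$38 \left(-13\right) 2 \left(-3 + o{\left(6 \right)}\right) = 38 \left(-13\right) 2 \left(-3 + \left(-2 + 6 + \frac{1}{6}\right)\right) = - 494 \cdot 2 \left(-3 + \left(-2 + 6 + \frac{1}{6}\right)\right) = - 494 \cdot 2 \left(-3 + \frac{25}{6}\right) = - 494 \cdot 2 \cdot \frac{7}{6} = \left(-494\right) \frac{7}{3} = - \frac{3458}{3}$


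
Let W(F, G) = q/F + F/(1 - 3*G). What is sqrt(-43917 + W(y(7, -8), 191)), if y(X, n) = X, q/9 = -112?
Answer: I*sqrt(3604014557)/286 ≈ 209.91*I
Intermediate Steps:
q = -1008 (q = 9*(-112) = -1008)
W(F, G) = -1008/F + F/(1 - 3*G)
sqrt(-43917 + W(y(7, -8), 191)) = sqrt(-43917 + (1008 - 1*7**2 - 3024*191)/(7*(-1 + 3*191))) = sqrt(-43917 + (1008 - 1*49 - 577584)/(7*(-1 + 573))) = sqrt(-43917 + (1/7)*(1008 - 49 - 577584)/572) = sqrt(-43917 + (1/7)*(1/572)*(-576625)) = sqrt(-43917 - 82375/572) = sqrt(-25202899/572) = I*sqrt(3604014557)/286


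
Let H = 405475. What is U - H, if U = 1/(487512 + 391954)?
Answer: -356601476349/879466 ≈ -4.0548e+5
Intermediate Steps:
U = 1/879466 ≈ 1.1371e-6
U - H = 1/879466 - 1*405475 = 1/879466 - 405475 = -356601476349/879466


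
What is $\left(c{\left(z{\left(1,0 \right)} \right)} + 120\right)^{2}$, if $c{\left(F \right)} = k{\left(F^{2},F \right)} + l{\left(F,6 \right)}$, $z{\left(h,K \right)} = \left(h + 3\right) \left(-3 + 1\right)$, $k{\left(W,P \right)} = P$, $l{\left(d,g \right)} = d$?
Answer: $10816$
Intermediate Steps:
$z{\left(h,K \right)} = -6 - 2 h$ ($z{\left(h,K \right)} = \left(3 + h\right) \left(-2\right) = -6 - 2 h$)
$c{\left(F \right)} = 2 F$ ($c{\left(F \right)} = F + F = 2 F$)
$\left(c{\left(z{\left(1,0 \right)} \right)} + 120\right)^{2} = \left(2 \left(-6 - 2\right) + 120\right)^{2} = \left(2 \left(-8\right) + 120\right)^{2} = \left(-16 + 120\right)^{2} = 104^{2} = 10816$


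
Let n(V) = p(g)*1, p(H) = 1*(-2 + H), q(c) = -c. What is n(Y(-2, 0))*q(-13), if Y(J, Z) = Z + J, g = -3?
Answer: -65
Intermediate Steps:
p(H) = -2 + H
Y(J, Z) = J + Z
n(V) = -5 (n(V) = (-2 - 3)*1 = -5*1 = -5)
n(Y(-2, 0))*q(-13) = -(-5)*(-13) = -5*13 = -65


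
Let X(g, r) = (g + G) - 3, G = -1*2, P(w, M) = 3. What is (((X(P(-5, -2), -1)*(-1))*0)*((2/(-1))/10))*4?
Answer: 0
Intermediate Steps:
G = -2
X(g, r) = -5 + g (X(g, r) = (g - 2) - 3 = (-2 + g) - 3 = -5 + g)
(((X(P(-5, -2), -1)*(-1))*0)*((2/(-1))/10))*4 = ((((-5 + 3)*(-1))*0)*((2/(-1))/10))*4 = ((-2*(-1)*0)*((2*(-1))*(1/10)))*4 = ((2*0)*(-2*1/10))*4 = (0*(-1/5))*4 = 0*4 = 0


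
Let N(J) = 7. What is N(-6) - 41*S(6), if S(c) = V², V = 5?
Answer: -1018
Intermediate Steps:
S(c) = 25 (S(c) = 5² = 25)
N(-6) - 41*S(6) = 7 - 41*25 = 7 - 1025 = -1018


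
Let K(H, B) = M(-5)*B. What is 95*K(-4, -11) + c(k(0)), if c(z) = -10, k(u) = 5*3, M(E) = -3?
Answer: 3125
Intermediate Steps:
k(u) = 15
K(H, B) = -3*B
95*K(-4, -11) + c(k(0)) = 95*(-3*(-11)) - 10 = 95*33 - 10 = 3135 - 10 = 3125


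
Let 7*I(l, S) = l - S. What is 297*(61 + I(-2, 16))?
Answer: 121473/7 ≈ 17353.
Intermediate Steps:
I(l, S) = -S/7 + l/7 (I(l, S) = (l - S)/7 = -S/7 + l/7)
297*(61 + I(-2, 16)) = 297*(61 + (-1/7*16 + (1/7)*(-2))) = 297*(61 + (-16/7 - 2/7)) = 297*(61 - 18/7) = 297*(409/7) = 121473/7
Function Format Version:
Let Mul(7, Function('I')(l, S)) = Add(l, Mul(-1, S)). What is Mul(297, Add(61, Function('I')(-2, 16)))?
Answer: Rational(121473, 7) ≈ 17353.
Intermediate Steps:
Function('I')(l, S) = Add(Mul(Rational(-1, 7), S), Mul(Rational(1, 7), l)) (Function('I')(l, S) = Mul(Rational(1, 7), Add(l, Mul(-1, S))) = Add(Mul(Rational(-1, 7), S), Mul(Rational(1, 7), l)))
Mul(297, Add(61, Function('I')(-2, 16))) = Mul(297, Add(61, Add(Mul(Rational(-1, 7), 16), Mul(Rational(1, 7), -2)))) = Mul(297, Add(61, Add(Rational(-16, 7), Rational(-2, 7)))) = Mul(297, Add(61, Rational(-18, 7))) = Mul(297, Rational(409, 7)) = Rational(121473, 7)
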